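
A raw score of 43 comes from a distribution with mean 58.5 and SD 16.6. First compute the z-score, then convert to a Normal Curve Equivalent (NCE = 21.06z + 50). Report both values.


z = (X - mean) / SD = (43 - 58.5) / 16.6
z = -15.5 / 16.6
z = -0.9337
NCE = NCE = 21.06z + 50
Carry z at full precision (z = -15.5 / 16.6) into the conversion:
NCE = 21.06 * (-15.5 / 16.6) + 50 = -326.43 / 16.6 + 50
NCE = -19.6645 + 50
NCE = 30.3355

30.3355


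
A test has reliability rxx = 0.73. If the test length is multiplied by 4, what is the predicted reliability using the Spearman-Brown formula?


r_new = (n * rxx) / (1 + (n-1) * rxx)
r_new = (4 * 0.73) / (1 + 3 * 0.73)
r_new = 2.92 / 3.19
r_new = 0.9154

0.9154


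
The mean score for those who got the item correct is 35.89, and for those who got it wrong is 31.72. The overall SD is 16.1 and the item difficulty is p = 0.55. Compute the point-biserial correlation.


q = 1 - p = 0.45
rpb = ((M1 - M0) / SD) * sqrt(p * q)
rpb = ((35.89 - 31.72) / 16.1) * sqrt(0.55 * 0.45)
rpb = 0.1289

0.1289


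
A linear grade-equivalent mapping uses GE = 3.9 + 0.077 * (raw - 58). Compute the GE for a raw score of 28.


raw - median = 28 - 58 = -30
slope * diff = 0.077 * -30 = -2.31
GE = 3.9 + -2.31
GE = 1.59

1.59


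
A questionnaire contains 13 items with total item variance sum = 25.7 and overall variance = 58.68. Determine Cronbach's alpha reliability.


alpha = (k/(k-1)) * (1 - sum(si^2)/s_total^2)
= (13/12) * (1 - 25.7/58.68)
alpha = 0.6089

0.6089


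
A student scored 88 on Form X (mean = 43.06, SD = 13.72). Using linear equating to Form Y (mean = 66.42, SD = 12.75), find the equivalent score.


slope = SD_Y / SD_X = 12.75 / 13.72 ~ 0.9293
intercept = mean_Y - slope * mean_X = 66.42 - (12.75 / 13.72) * 43.06 ~ 26.4043
Y = slope * X + intercept. To avoid rounding drift from the rounded slope/intercept, evaluate the equivalent form Y = mean_Y + SD_Y * (X - mean_X) / SD_X at full precision:
Y = 66.42 + 12.75 * (88 - 43.06) / 13.72
Y = 66.42 + 12.75 * 44.94 / 13.72
Y = 66.42 + 572.985 / 13.72
Y = 66.42 + 41.7628
Y = 108.1828

108.1828


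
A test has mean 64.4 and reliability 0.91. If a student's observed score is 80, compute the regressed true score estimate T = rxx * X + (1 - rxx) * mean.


T_est = rxx * X + (1 - rxx) * mean
T_est = 0.91 * 80 + 0.09 * 64.4
T_est = 72.8 + 5.796
T_est = 78.596

78.596


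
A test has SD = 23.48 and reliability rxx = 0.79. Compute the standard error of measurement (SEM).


SEM = SD * sqrt(1 - rxx)
SEM = 23.48 * sqrt(1 - 0.79)
SEM = 23.48 * sqrt(0.21) = 23.48 * 0.458258
SEM = 10.7599

10.7599


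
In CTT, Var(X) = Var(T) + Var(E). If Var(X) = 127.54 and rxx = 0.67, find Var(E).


var_true = rxx * var_obs = 0.67 * 127.54 = 85.4518
var_error = var_obs - var_true
var_error = 127.54 - 85.4518
var_error = 42.0882

42.0882


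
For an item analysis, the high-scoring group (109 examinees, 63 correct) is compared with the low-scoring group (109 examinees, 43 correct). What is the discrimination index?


p_upper = 63/109 = 0.578
p_lower = 43/109 = 0.3945
D = 0.578 - 0.3945 = 0.1835

0.1835


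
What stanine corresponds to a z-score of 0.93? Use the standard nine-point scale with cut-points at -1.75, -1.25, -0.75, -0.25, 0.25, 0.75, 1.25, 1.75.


Stanine boundaries: [-1.75, -1.25, -0.75, -0.25, 0.25, 0.75, 1.25, 1.75]
z = 0.93
Check each boundary:
  z >= -1.75 -> could be stanine 2
  z >= -1.25 -> could be stanine 3
  z >= -0.75 -> could be stanine 4
  z >= -0.25 -> could be stanine 5
  z >= 0.25 -> could be stanine 6
  z >= 0.75 -> could be stanine 7
  z < 1.25
  z < 1.75
Highest qualifying boundary gives stanine = 7

7


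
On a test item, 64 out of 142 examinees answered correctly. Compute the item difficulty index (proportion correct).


Item difficulty p = number correct / total examinees
p = 64 / 142
p = 0.4507

0.4507


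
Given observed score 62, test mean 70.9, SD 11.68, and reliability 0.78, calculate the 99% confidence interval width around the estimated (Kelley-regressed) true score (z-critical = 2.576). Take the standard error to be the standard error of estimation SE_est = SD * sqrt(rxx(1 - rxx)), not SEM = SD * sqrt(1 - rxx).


True score estimate = 0.78*62 + 0.22*70.9 = 63.958
SE_est = SD * sqrt(rxx * (1 - rxx)) = 11.68 * sqrt(0.78 * 0.22) = 11.68 * sqrt(0.1716) = 4.838397
CI = T_est +/- z * SE_est, so width = 2 * z * SE_est = 2 * 2.576 * 4.838397
Width = 24.9274

24.9274


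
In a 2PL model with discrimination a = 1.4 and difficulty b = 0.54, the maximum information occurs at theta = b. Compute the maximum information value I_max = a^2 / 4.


For 2PL, max info at theta = b = 0.54
I_max = a^2 / 4 = 1.4^2 / 4
= 1.96 / 4
I_max = 0.49

0.49


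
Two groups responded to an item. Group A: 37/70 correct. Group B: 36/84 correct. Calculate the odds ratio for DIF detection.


Odds_A = 37/33 = 1.1212
Odds_B = 36/48 = 0.75
OR = Odds_A / Odds_B = 1.1212 / 0.75
Exactly, OR = (37 * 48) / (33 * 36) = 1776 / 1188
OR = 1.4949

1.4949


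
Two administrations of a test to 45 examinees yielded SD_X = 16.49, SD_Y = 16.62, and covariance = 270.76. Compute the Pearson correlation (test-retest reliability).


r = cov(X,Y) / (SD_X * SD_Y)
r = 270.76 / (16.49 * 16.62)
r = 270.76 / 274.0638
r = 0.9879

0.9879


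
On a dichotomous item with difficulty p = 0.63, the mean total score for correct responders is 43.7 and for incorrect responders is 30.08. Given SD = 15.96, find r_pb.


q = 1 - p = 0.37
rpb = ((M1 - M0) / SD) * sqrt(p * q)
rpb = ((43.7 - 30.08) / 15.96) * sqrt(0.63 * 0.37)
rpb = 0.412

0.412


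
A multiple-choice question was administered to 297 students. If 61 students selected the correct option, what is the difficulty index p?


Item difficulty p = number correct / total examinees
p = 61 / 297
p = 0.2054

0.2054


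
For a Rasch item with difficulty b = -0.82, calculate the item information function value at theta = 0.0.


P = 1/(1+exp(-(0.0--0.82))) = 0.6942
I = P*(1-P) = 0.6942 * 0.3058
I = 0.2123

0.2123


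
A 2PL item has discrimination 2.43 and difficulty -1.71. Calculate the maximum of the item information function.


For 2PL, max info at theta = b = -1.71
I_max = a^2 / 4 = 2.43^2 / 4
= 5.9049 / 4
I_max = 1.4762

1.4762


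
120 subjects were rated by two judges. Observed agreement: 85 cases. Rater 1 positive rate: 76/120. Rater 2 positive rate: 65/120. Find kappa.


P_o = 85/120 = 0.708333
P_e = (76*65 + 44*55) / 14400 = 0.511111
kappa = (P_o - P_e) / (1 - P_e)
kappa = (0.708333 - 0.511111) / (1 - 0.511111)
kappa = 0.4034

0.4034


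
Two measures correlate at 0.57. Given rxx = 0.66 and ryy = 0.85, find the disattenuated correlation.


r_corrected = rxy / sqrt(rxx * ryy)
= 0.57 / sqrt(0.66 * 0.85)
= 0.57 / sqrt(0.561)
= 0.57 / 0.748999
r_corrected = 0.761

0.761


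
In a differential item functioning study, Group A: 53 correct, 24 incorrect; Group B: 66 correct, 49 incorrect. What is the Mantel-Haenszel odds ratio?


Odds_A = 53/24 = 2.2083
Odds_B = 66/49 = 1.3469
OR = Odds_A / Odds_B = 2.2083 / 1.3469
Exactly, OR = (53 * 49) / (24 * 66) = 2597 / 1584
OR = 1.6395

1.6395


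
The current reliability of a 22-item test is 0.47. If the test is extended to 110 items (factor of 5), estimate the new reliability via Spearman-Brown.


r_new = (n * rxx) / (1 + (n-1) * rxx)
r_new = (5 * 0.47) / (1 + 4 * 0.47)
r_new = 2.35 / 2.88
r_new = 0.816

0.816


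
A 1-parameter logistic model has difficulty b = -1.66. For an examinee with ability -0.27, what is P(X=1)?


theta - b = -0.27 - -1.66 = 1.39
exp(-(theta - b)) = exp(-1.39) = 0.2491
P = 1 / (1 + 0.2491)
P = 0.8006

0.8006


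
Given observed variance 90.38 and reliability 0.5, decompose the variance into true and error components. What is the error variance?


var_true = rxx * var_obs = 0.5 * 90.38 = 45.19
var_error = var_obs - var_true
var_error = 90.38 - 45.19
var_error = 45.19

45.19


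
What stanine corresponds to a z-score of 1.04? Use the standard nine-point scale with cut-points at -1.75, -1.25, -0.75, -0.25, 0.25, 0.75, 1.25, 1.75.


Stanine boundaries: [-1.75, -1.25, -0.75, -0.25, 0.25, 0.75, 1.25, 1.75]
z = 1.04
Check each boundary:
  z >= -1.75 -> could be stanine 2
  z >= -1.25 -> could be stanine 3
  z >= -0.75 -> could be stanine 4
  z >= -0.25 -> could be stanine 5
  z >= 0.25 -> could be stanine 6
  z >= 0.75 -> could be stanine 7
  z < 1.25
  z < 1.75
Highest qualifying boundary gives stanine = 7

7


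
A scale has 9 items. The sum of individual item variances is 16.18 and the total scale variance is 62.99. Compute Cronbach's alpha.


alpha = (k/(k-1)) * (1 - sum(si^2)/s_total^2)
= (9/8) * (1 - 16.18/62.99)
alpha = 0.836

0.836


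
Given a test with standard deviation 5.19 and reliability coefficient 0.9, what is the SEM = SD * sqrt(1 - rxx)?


SEM = SD * sqrt(1 - rxx)
SEM = 5.19 * sqrt(1 - 0.9)
SEM = 5.19 * sqrt(0.1) = 5.19 * 0.316228
SEM = 1.6412

1.6412


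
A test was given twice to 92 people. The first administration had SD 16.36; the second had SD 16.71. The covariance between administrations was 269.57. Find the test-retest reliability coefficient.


r = cov(X,Y) / (SD_X * SD_Y)
r = 269.57 / (16.36 * 16.71)
r = 269.57 / 273.3756
r = 0.9861

0.9861


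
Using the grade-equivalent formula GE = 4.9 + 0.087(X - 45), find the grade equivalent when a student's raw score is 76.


raw - median = 76 - 45 = 31
slope * diff = 0.087 * 31 = 2.697
GE = 4.9 + 2.697
GE = 7.597

7.597


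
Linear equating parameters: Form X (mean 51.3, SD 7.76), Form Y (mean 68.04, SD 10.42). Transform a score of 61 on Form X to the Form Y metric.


slope = SD_Y / SD_X = 10.42 / 7.76 ~ 1.3428
intercept = mean_Y - slope * mean_X = 68.04 - (10.42 / 7.76) * 51.3 ~ -0.8448
Y = slope * X + intercept. To avoid rounding drift from the rounded slope/intercept, evaluate the equivalent form Y = mean_Y + SD_Y * (X - mean_X) / SD_X at full precision:
Y = 68.04 + 10.42 * (61 - 51.3) / 7.76
Y = 68.04 + 10.42 * 9.7 / 7.76
Y = 68.04 + 101.074 / 7.76
Y = 68.04 + 13.025
Y = 81.065

81.065


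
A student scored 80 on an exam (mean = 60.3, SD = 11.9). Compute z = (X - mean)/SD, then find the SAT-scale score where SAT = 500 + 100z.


z = (X - mean) / SD = (80 - 60.3) / 11.9
z = 19.7 / 11.9
z = 1.6555
SAT-scale = SAT = 500 + 100z
Carry z at full precision (z = 19.7 / 11.9) into the conversion:
SAT-scale = 500 + 100 * (19.7 / 11.9) = 500 + 1970 / 11.9
SAT-scale = 500 + 165.5462
SAT-scale = 665.5462

665.5462


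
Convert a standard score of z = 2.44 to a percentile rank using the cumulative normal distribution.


CDF(z) = 0.5 * (1 + erf(z/sqrt(2)))
erf(1.7253) = 0.9853
CDF = 0.9927
Percentile rank = 0.9927 * 100 = 99.27

99.27


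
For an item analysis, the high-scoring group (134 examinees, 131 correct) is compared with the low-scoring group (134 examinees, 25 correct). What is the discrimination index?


p_upper = 131/134 = 0.9776
p_lower = 25/134 = 0.1866
D = 0.9776 - 0.1866 = 0.791

0.791


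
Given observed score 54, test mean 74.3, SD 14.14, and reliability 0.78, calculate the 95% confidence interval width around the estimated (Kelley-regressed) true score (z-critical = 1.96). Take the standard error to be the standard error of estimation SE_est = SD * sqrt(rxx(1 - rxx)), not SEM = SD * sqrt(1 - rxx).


True score estimate = 0.78*54 + 0.22*74.3 = 58.466
SE_est = SD * sqrt(rxx * (1 - rxx)) = 14.14 * sqrt(0.78 * 0.22) = 14.14 * sqrt(0.1716) = 5.857443
CI = T_est +/- z * SE_est, so width = 2 * z * SE_est = 2 * 1.96 * 5.857443
Width = 22.9612

22.9612


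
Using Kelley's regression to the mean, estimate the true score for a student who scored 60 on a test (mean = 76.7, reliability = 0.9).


T_est = rxx * X + (1 - rxx) * mean
T_est = 0.9 * 60 + 0.1 * 76.7
T_est = 54.0 + 7.67
T_est = 61.67

61.67


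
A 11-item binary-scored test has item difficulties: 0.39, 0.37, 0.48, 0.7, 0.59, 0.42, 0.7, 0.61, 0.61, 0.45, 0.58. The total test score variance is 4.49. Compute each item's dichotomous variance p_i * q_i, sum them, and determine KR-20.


For each item, compute p_i * q_i:
  Item 1: 0.39 * 0.61 = 0.2379
  Item 2: 0.37 * 0.63 = 0.2331
  Item 3: 0.48 * 0.52 = 0.2496
  Item 4: 0.7 * 0.3 = 0.21
  Item 5: 0.59 * 0.41 = 0.2419
  Item 6: 0.42 * 0.58 = 0.2436
  Item 7: 0.7 * 0.3 = 0.21
  Item 8: 0.61 * 0.39 = 0.2379
  Item 9: 0.61 * 0.39 = 0.2379
  Item 10: 0.45 * 0.55 = 0.2475
  Item 11: 0.58 * 0.42 = 0.2436
Sum(p_i * q_i) = 0.2379 + 0.2331 + 0.2496 + 0.21 + 0.2419 + 0.2436 + 0.21 + 0.2379 + 0.2379 + 0.2475 + 0.2436 = 2.593
KR-20 = (k/(k-1)) * (1 - Sum(p_i*q_i) / Var_total)
= (11/10) * (1 - 2.593/4.49)
= 1.1 * 0.4225
KR-20 = 0.4647

0.4647


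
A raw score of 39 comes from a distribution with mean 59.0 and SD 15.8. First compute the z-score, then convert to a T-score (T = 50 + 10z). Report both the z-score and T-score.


z = (X - mean) / SD = (39 - 59.0) / 15.8
z = -20.0 / 15.8
z = -1.2658
T-score = T = 50 + 10z
Carry z at full precision (z = -20.0 / 15.8) into the conversion:
T-score = 50 + 10 * (-20.0 / 15.8) = 50 + -200 / 15.8
T-score = 50 + -12.6582
T-score = 37.3418

37.3418


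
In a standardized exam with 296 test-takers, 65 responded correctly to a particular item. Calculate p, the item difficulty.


Item difficulty p = number correct / total examinees
p = 65 / 296
p = 0.2196

0.2196


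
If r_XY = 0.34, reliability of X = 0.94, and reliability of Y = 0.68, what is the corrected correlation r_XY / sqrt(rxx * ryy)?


r_corrected = rxy / sqrt(rxx * ryy)
= 0.34 / sqrt(0.94 * 0.68)
= 0.34 / sqrt(0.6392)
= 0.34 / 0.7995
r_corrected = 0.4253

0.4253


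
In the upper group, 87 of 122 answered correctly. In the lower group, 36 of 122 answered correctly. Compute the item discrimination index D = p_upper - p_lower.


p_upper = 87/122 = 0.7131
p_lower = 36/122 = 0.2951
D = 0.7131 - 0.2951 = 0.418

0.418


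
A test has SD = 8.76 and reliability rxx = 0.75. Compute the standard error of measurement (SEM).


SEM = SD * sqrt(1 - rxx)
SEM = 8.76 * sqrt(1 - 0.75)
SEM = 8.76 * sqrt(0.25) = 8.76 * 0.5
SEM = 4.38

4.38


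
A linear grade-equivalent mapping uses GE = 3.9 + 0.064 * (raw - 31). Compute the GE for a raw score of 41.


raw - median = 41 - 31 = 10
slope * diff = 0.064 * 10 = 0.64
GE = 3.9 + 0.64
GE = 4.54

4.54


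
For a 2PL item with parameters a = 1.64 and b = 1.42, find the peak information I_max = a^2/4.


For 2PL, max info at theta = b = 1.42
I_max = a^2 / 4 = 1.64^2 / 4
= 2.6896 / 4
I_max = 0.6724

0.6724


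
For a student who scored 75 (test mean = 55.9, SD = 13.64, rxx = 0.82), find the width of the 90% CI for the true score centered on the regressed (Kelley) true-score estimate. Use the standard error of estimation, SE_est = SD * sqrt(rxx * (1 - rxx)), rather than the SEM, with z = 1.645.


True score estimate = 0.82*75 + 0.18*55.9 = 71.562
SE_est = SD * sqrt(rxx * (1 - rxx)) = 13.64 * sqrt(0.82 * 0.18) = 13.64 * sqrt(0.1476) = 5.240317
CI = T_est +/- z * SE_est, so width = 2 * z * SE_est = 2 * 1.645 * 5.240317
Width = 17.2406

17.2406


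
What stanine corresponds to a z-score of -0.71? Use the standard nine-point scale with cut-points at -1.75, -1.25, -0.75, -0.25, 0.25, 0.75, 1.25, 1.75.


Stanine boundaries: [-1.75, -1.25, -0.75, -0.25, 0.25, 0.75, 1.25, 1.75]
z = -0.71
Check each boundary:
  z >= -1.75 -> could be stanine 2
  z >= -1.25 -> could be stanine 3
  z >= -0.75 -> could be stanine 4
  z < -0.25
  z < 0.25
  z < 0.75
  z < 1.25
  z < 1.75
Highest qualifying boundary gives stanine = 4

4


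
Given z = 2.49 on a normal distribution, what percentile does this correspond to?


CDF(z) = 0.5 * (1 + erf(z/sqrt(2)))
erf(1.7607) = 0.9872
CDF = 0.9936
Percentile rank = 0.9936 * 100 = 99.36

99.36


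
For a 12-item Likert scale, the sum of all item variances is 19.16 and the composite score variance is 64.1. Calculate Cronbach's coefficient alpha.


alpha = (k/(k-1)) * (1 - sum(si^2)/s_total^2)
= (12/11) * (1 - 19.16/64.1)
alpha = 0.7648

0.7648


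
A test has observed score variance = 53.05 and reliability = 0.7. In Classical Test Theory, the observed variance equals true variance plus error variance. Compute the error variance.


var_true = rxx * var_obs = 0.7 * 53.05 = 37.135
var_error = var_obs - var_true
var_error = 53.05 - 37.135
var_error = 15.915

15.915


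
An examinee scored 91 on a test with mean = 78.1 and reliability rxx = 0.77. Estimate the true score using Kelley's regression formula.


T_est = rxx * X + (1 - rxx) * mean
T_est = 0.77 * 91 + 0.23 * 78.1
T_est = 70.07 + 17.963
T_est = 88.033

88.033


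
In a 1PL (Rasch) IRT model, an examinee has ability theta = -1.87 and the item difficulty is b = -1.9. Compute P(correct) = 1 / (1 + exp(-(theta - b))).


theta - b = -1.87 - -1.9 = 0.03
exp(-(theta - b)) = exp(-0.03) = 0.9704
P = 1 / (1 + 0.9704)
P = 0.5075

0.5075


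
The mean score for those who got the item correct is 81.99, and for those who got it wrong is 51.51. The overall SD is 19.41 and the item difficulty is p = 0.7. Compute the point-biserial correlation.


q = 1 - p = 0.3
rpb = ((M1 - M0) / SD) * sqrt(p * q)
rpb = ((81.99 - 51.51) / 19.41) * sqrt(0.7 * 0.3)
rpb = 0.7196

0.7196


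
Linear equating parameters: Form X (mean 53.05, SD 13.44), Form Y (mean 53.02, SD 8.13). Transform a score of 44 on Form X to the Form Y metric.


slope = SD_Y / SD_X = 8.13 / 13.44 ~ 0.6049
intercept = mean_Y - slope * mean_X = 53.02 - (8.13 / 13.44) * 53.05 ~ 20.9295
Y = slope * X + intercept. To avoid rounding drift from the rounded slope/intercept, evaluate the equivalent form Y = mean_Y + SD_Y * (X - mean_X) / SD_X at full precision:
Y = 53.02 + 8.13 * (44 - 53.05) / 13.44
Y = 53.02 - 8.13 * 9.05 / 13.44
Y = 53.02 - 73.5765 / 13.44
Y = 53.02 - 5.4744
Y = 47.5456

47.5456


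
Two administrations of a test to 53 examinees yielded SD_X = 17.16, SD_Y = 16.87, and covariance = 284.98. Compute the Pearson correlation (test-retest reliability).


r = cov(X,Y) / (SD_X * SD_Y)
r = 284.98 / (17.16 * 16.87)
r = 284.98 / 289.4892
r = 0.9844

0.9844


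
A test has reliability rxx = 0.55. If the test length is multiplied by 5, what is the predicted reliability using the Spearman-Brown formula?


r_new = (n * rxx) / (1 + (n-1) * rxx)
r_new = (5 * 0.55) / (1 + 4 * 0.55)
r_new = 2.75 / 3.2
r_new = 0.8594

0.8594


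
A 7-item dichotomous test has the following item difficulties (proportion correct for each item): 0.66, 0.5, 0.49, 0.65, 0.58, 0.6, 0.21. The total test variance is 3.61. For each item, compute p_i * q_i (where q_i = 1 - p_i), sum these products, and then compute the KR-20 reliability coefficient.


For each item, compute p_i * q_i:
  Item 1: 0.66 * 0.34 = 0.2244
  Item 2: 0.5 * 0.5 = 0.25
  Item 3: 0.49 * 0.51 = 0.2499
  Item 4: 0.65 * 0.35 = 0.2275
  Item 5: 0.58 * 0.42 = 0.2436
  Item 6: 0.6 * 0.4 = 0.24
  Item 7: 0.21 * 0.79 = 0.1659
Sum(p_i * q_i) = 0.2244 + 0.25 + 0.2499 + 0.2275 + 0.2436 + 0.24 + 0.1659 = 1.6013
KR-20 = (k/(k-1)) * (1 - Sum(p_i*q_i) / Var_total)
= (7/6) * (1 - 1.6013/3.61)
= 1.1667 * 0.5564
KR-20 = 0.6492

0.6492


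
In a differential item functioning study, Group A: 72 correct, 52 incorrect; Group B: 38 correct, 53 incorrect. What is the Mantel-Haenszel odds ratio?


Odds_A = 72/52 = 1.3846
Odds_B = 38/53 = 0.717
OR = Odds_A / Odds_B = 1.3846 / 0.717
Exactly, OR = (72 * 53) / (52 * 38) = 3816 / 1976
OR = 1.9312

1.9312


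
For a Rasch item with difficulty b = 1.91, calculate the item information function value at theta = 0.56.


P = 1/(1+exp(-(0.56-1.91))) = 0.2059
I = P*(1-P) = 0.2059 * 0.7941
I = 0.1635

0.1635


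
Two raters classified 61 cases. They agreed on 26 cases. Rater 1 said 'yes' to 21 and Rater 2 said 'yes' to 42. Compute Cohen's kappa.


P_o = 26/61 = 0.42623
P_e = (21*42 + 40*19) / 3721 = 0.441279
kappa = (P_o - P_e) / (1 - P_e)
kappa = (0.42623 - 0.441279) / (1 - 0.441279)
kappa = -0.0269

-0.0269


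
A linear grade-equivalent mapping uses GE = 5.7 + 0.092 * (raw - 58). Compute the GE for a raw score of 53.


raw - median = 53 - 58 = -5
slope * diff = 0.092 * -5 = -0.46
GE = 5.7 + -0.46
GE = 5.24

5.24


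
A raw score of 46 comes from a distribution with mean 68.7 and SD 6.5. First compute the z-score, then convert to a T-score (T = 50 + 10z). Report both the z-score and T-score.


z = (X - mean) / SD = (46 - 68.7) / 6.5
z = -22.7 / 6.5
z = -3.4923
T-score = T = 50 + 10z
Carry z at full precision (z = -22.7 / 6.5) into the conversion:
T-score = 50 + 10 * (-22.7 / 6.5) = 50 + -227 / 6.5
T-score = 50 + -34.9231
T-score = 15.0769

15.0769


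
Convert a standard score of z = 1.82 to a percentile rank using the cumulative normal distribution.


CDF(z) = 0.5 * (1 + erf(z/sqrt(2)))
erf(1.2869) = 0.9312
CDF = 0.9656
Percentile rank = 0.9656 * 100 = 96.56

96.56


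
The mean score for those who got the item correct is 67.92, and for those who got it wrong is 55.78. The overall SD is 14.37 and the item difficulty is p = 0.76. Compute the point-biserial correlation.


q = 1 - p = 0.24
rpb = ((M1 - M0) / SD) * sqrt(p * q)
rpb = ((67.92 - 55.78) / 14.37) * sqrt(0.76 * 0.24)
rpb = 0.3608

0.3608


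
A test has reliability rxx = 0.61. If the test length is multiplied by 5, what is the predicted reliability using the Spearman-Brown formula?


r_new = (n * rxx) / (1 + (n-1) * rxx)
r_new = (5 * 0.61) / (1 + 4 * 0.61)
r_new = 3.05 / 3.44
r_new = 0.8866

0.8866


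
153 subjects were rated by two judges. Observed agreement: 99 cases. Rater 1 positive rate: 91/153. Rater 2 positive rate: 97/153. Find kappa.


P_o = 99/153 = 0.647059
P_e = (91*97 + 62*56) / 23409 = 0.525396
kappa = (P_o - P_e) / (1 - P_e)
kappa = (0.647059 - 0.525396) / (1 - 0.525396)
kappa = 0.2563

0.2563


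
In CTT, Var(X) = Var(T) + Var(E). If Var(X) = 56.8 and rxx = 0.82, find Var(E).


var_true = rxx * var_obs = 0.82 * 56.8 = 46.576
var_error = var_obs - var_true
var_error = 56.8 - 46.576
var_error = 10.224

10.224


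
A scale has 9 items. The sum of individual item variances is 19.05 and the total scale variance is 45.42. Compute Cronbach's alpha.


alpha = (k/(k-1)) * (1 - sum(si^2)/s_total^2)
= (9/8) * (1 - 19.05/45.42)
alpha = 0.6532

0.6532


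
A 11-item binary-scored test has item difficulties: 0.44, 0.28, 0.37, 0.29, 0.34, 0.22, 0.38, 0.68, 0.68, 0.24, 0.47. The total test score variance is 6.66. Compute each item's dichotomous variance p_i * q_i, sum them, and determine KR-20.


For each item, compute p_i * q_i:
  Item 1: 0.44 * 0.56 = 0.2464
  Item 2: 0.28 * 0.72 = 0.2016
  Item 3: 0.37 * 0.63 = 0.2331
  Item 4: 0.29 * 0.71 = 0.2059
  Item 5: 0.34 * 0.66 = 0.2244
  Item 6: 0.22 * 0.78 = 0.1716
  Item 7: 0.38 * 0.62 = 0.2356
  Item 8: 0.68 * 0.32 = 0.2176
  Item 9: 0.68 * 0.32 = 0.2176
  Item 10: 0.24 * 0.76 = 0.1824
  Item 11: 0.47 * 0.53 = 0.2491
Sum(p_i * q_i) = 0.2464 + 0.2016 + 0.2331 + 0.2059 + 0.2244 + 0.1716 + 0.2356 + 0.2176 + 0.2176 + 0.1824 + 0.2491 = 2.3853
KR-20 = (k/(k-1)) * (1 - Sum(p_i*q_i) / Var_total)
= (11/10) * (1 - 2.3853/6.66)
= 1.1 * 0.6418
KR-20 = 0.706

0.706


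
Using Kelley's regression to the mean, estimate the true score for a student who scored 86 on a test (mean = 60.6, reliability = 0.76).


T_est = rxx * X + (1 - rxx) * mean
T_est = 0.76 * 86 + 0.24 * 60.6
T_est = 65.36 + 14.544
T_est = 79.904

79.904


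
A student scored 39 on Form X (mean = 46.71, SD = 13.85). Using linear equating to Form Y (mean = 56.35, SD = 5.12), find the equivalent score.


slope = SD_Y / SD_X = 5.12 / 13.85 ~ 0.3697
intercept = mean_Y - slope * mean_X = 56.35 - (5.12 / 13.85) * 46.71 ~ 39.0825
Y = slope * X + intercept. To avoid rounding drift from the rounded slope/intercept, evaluate the equivalent form Y = mean_Y + SD_Y * (X - mean_X) / SD_X at full precision:
Y = 56.35 + 5.12 * (39 - 46.71) / 13.85
Y = 56.35 - 5.12 * 7.71 / 13.85
Y = 56.35 - 39.4752 / 13.85
Y = 56.35 - 2.8502
Y = 53.4998

53.4998


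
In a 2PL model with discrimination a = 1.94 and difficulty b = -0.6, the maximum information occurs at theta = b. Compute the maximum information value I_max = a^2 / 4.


For 2PL, max info at theta = b = -0.6
I_max = a^2 / 4 = 1.94^2 / 4
= 3.7636 / 4
I_max = 0.9409

0.9409


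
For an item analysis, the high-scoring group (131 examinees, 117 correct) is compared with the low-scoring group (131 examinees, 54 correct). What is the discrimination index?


p_upper = 117/131 = 0.8931
p_lower = 54/131 = 0.4122
D = 0.8931 - 0.4122 = 0.4809

0.4809


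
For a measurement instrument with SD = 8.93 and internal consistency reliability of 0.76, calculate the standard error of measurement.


SEM = SD * sqrt(1 - rxx)
SEM = 8.93 * sqrt(1 - 0.76)
SEM = 8.93 * sqrt(0.24) = 8.93 * 0.489898
SEM = 4.3748

4.3748


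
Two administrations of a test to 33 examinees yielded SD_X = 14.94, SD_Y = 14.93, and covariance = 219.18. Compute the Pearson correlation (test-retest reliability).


r = cov(X,Y) / (SD_X * SD_Y)
r = 219.18 / (14.94 * 14.93)
r = 219.18 / 223.0542
r = 0.9826

0.9826


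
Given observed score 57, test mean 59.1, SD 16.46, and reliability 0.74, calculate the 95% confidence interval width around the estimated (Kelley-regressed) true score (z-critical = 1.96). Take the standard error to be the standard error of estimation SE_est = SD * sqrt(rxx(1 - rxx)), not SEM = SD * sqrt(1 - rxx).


True score estimate = 0.74*57 + 0.26*59.1 = 57.546
SE_est = SD * sqrt(rxx * (1 - rxx)) = 16.46 * sqrt(0.74 * 0.26) = 16.46 * sqrt(0.1924) = 7.21992
CI = T_est +/- z * SE_est, so width = 2 * z * SE_est = 2 * 1.96 * 7.21992
Width = 28.3021

28.3021


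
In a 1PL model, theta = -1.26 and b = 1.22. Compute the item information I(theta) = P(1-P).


P = 1/(1+exp(-(-1.26-1.22))) = 0.0773
I = P*(1-P) = 0.0773 * 0.9227
I = 0.0713

0.0713


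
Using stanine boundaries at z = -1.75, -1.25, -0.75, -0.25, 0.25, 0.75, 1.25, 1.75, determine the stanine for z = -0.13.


Stanine boundaries: [-1.75, -1.25, -0.75, -0.25, 0.25, 0.75, 1.25, 1.75]
z = -0.13
Check each boundary:
  z >= -1.75 -> could be stanine 2
  z >= -1.25 -> could be stanine 3
  z >= -0.75 -> could be stanine 4
  z >= -0.25 -> could be stanine 5
  z < 0.25
  z < 0.75
  z < 1.25
  z < 1.75
Highest qualifying boundary gives stanine = 5

5


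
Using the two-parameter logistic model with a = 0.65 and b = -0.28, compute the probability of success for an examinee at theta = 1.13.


a*(theta - b) = 0.65 * (1.13 - -0.28) = 0.9165
exp(-0.9165) = 0.3999
P = 1 / (1 + 0.3999)
P = 0.7143

0.7143


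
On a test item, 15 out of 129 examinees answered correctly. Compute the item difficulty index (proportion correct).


Item difficulty p = number correct / total examinees
p = 15 / 129
p = 0.1163

0.1163


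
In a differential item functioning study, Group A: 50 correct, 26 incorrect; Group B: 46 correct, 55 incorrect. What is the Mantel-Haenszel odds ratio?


Odds_A = 50/26 = 1.9231
Odds_B = 46/55 = 0.8364
OR = Odds_A / Odds_B = 1.9231 / 0.8364
Exactly, OR = (50 * 55) / (26 * 46) = 2750 / 1196
OR = 2.2993

2.2993


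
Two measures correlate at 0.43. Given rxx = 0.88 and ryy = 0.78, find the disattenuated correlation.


r_corrected = rxy / sqrt(rxx * ryy)
= 0.43 / sqrt(0.88 * 0.78)
= 0.43 / sqrt(0.6864)
= 0.43 / 0.828493
r_corrected = 0.519

0.519


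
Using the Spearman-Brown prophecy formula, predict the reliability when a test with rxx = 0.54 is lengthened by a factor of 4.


r_new = (n * rxx) / (1 + (n-1) * rxx)
r_new = (4 * 0.54) / (1 + 3 * 0.54)
r_new = 2.16 / 2.62
r_new = 0.8244

0.8244


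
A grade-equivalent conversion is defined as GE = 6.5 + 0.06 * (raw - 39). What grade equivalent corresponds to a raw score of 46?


raw - median = 46 - 39 = 7
slope * diff = 0.06 * 7 = 0.42
GE = 6.5 + 0.42
GE = 6.92

6.92


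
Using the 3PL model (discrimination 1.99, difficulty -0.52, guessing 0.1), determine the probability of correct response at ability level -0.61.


logit = 1.99*(-0.61 - -0.52) = -0.1791
P* = 1/(1 + exp(--0.1791)) = 0.4553
P = 0.1 + (1 - 0.1) * 0.4553
P = 0.5098

0.5098


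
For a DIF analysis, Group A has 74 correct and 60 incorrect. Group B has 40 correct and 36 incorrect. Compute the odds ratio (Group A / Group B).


Odds_A = 74/60 = 1.2333
Odds_B = 40/36 = 1.1111
OR = Odds_A / Odds_B = 1.2333 / 1.1111
Exactly, OR = (74 * 36) / (60 * 40) = 2664 / 2400
OR = 1.11

1.11


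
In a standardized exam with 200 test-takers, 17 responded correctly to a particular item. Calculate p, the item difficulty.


Item difficulty p = number correct / total examinees
p = 17 / 200
p = 0.085

0.085


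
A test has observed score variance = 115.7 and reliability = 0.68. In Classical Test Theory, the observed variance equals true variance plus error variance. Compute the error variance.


var_true = rxx * var_obs = 0.68 * 115.7 = 78.676
var_error = var_obs - var_true
var_error = 115.7 - 78.676
var_error = 37.024

37.024


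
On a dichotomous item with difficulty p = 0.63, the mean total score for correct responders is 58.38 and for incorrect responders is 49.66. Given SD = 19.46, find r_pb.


q = 1 - p = 0.37
rpb = ((M1 - M0) / SD) * sqrt(p * q)
rpb = ((58.38 - 49.66) / 19.46) * sqrt(0.63 * 0.37)
rpb = 0.2163

0.2163


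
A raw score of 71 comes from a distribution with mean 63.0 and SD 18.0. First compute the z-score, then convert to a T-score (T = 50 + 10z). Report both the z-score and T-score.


z = (X - mean) / SD = (71 - 63.0) / 18.0
z = 8.0 / 18.0
z = 0.4444
T-score = T = 50 + 10z
Carry z at full precision (z = 8.0 / 18.0) into the conversion:
T-score = 50 + 10 * (8.0 / 18.0) = 50 + 80 / 18.0
T-score = 50 + 4.4444
T-score = 54.4444

54.4444


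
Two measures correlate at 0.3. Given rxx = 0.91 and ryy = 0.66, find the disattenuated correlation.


r_corrected = rxy / sqrt(rxx * ryy)
= 0.3 / sqrt(0.91 * 0.66)
= 0.3 / sqrt(0.6006)
= 0.3 / 0.774984
r_corrected = 0.3871

0.3871


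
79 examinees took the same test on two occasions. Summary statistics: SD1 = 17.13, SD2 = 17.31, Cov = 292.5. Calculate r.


r = cov(X,Y) / (SD_X * SD_Y)
r = 292.5 / (17.13 * 17.31)
r = 292.5 / 296.5203
r = 0.9864

0.9864


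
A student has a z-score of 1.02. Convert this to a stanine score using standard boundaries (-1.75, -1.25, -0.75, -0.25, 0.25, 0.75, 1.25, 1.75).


Stanine boundaries: [-1.75, -1.25, -0.75, -0.25, 0.25, 0.75, 1.25, 1.75]
z = 1.02
Check each boundary:
  z >= -1.75 -> could be stanine 2
  z >= -1.25 -> could be stanine 3
  z >= -0.75 -> could be stanine 4
  z >= -0.25 -> could be stanine 5
  z >= 0.25 -> could be stanine 6
  z >= 0.75 -> could be stanine 7
  z < 1.25
  z < 1.75
Highest qualifying boundary gives stanine = 7

7


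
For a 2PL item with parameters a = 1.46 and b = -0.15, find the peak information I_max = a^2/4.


For 2PL, max info at theta = b = -0.15
I_max = a^2 / 4 = 1.46^2 / 4
= 2.1316 / 4
I_max = 0.5329

0.5329


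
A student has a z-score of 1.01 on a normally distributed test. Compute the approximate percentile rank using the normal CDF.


CDF(z) = 0.5 * (1 + erf(z/sqrt(2)))
erf(0.7142) = 0.6875
CDF = 0.8438
Percentile rank = 0.8438 * 100 = 84.38

84.38


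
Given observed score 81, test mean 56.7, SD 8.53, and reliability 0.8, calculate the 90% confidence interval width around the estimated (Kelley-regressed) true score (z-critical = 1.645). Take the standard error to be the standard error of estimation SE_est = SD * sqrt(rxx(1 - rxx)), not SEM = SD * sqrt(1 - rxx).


True score estimate = 0.8*81 + 0.2*56.7 = 76.14
SE_est = SD * sqrt(rxx * (1 - rxx)) = 8.53 * sqrt(0.8 * 0.2) = 8.53 * sqrt(0.16) = 3.412
CI = T_est +/- z * SE_est, so width = 2 * z * SE_est = 2 * 1.645 * 3.412
Width = 11.2255

11.2255


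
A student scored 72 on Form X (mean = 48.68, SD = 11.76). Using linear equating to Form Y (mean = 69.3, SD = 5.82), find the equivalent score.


slope = SD_Y / SD_X = 5.82 / 11.76 ~ 0.4949
intercept = mean_Y - slope * mean_X = 69.3 - (5.82 / 11.76) * 48.68 ~ 45.2084
Y = slope * X + intercept. To avoid rounding drift from the rounded slope/intercept, evaluate the equivalent form Y = mean_Y + SD_Y * (X - mean_X) / SD_X at full precision:
Y = 69.3 + 5.82 * (72 - 48.68) / 11.76
Y = 69.3 + 5.82 * 23.32 / 11.76
Y = 69.3 + 135.7224 / 11.76
Y = 69.3 + 11.541
Y = 80.841

80.841


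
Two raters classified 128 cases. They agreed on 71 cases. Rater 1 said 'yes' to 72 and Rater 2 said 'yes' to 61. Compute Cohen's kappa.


P_o = 71/128 = 0.554688
P_e = (72*61 + 56*67) / 16384 = 0.49707
kappa = (P_o - P_e) / (1 - P_e)
kappa = (0.554688 - 0.49707) / (1 - 0.49707)
kappa = 0.1146

0.1146


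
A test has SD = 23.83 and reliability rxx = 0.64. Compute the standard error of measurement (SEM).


SEM = SD * sqrt(1 - rxx)
SEM = 23.83 * sqrt(1 - 0.64)
SEM = 23.83 * sqrt(0.36) = 23.83 * 0.6
SEM = 14.298

14.298


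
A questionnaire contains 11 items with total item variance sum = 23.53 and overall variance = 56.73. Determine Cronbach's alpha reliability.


alpha = (k/(k-1)) * (1 - sum(si^2)/s_total^2)
= (11/10) * (1 - 23.53/56.73)
alpha = 0.6438

0.6438


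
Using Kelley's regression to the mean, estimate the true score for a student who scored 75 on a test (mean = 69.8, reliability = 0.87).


T_est = rxx * X + (1 - rxx) * mean
T_est = 0.87 * 75 + 0.13 * 69.8
T_est = 65.25 + 9.074
T_est = 74.324

74.324


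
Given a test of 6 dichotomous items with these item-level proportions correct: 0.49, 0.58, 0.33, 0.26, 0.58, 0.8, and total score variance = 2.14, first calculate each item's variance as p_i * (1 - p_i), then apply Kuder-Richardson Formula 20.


For each item, compute p_i * q_i:
  Item 1: 0.49 * 0.51 = 0.2499
  Item 2: 0.58 * 0.42 = 0.2436
  Item 3: 0.33 * 0.67 = 0.2211
  Item 4: 0.26 * 0.74 = 0.1924
  Item 5: 0.58 * 0.42 = 0.2436
  Item 6: 0.8 * 0.2 = 0.16
Sum(p_i * q_i) = 0.2499 + 0.2436 + 0.2211 + 0.1924 + 0.2436 + 0.16 = 1.3106
KR-20 = (k/(k-1)) * (1 - Sum(p_i*q_i) / Var_total)
= (6/5) * (1 - 1.3106/2.14)
= 1.2 * 0.3876
KR-20 = 0.4651

0.4651


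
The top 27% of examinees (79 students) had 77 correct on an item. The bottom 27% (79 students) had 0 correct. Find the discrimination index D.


p_upper = 77/79 = 0.9747
p_lower = 0/79 = 0.0
D = 0.9747 - 0.0 = 0.9747

0.9747


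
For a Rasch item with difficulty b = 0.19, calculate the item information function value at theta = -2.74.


P = 1/(1+exp(-(-2.74-0.19))) = 0.0507
I = P*(1-P) = 0.0507 * 0.9493
I = 0.0481

0.0481


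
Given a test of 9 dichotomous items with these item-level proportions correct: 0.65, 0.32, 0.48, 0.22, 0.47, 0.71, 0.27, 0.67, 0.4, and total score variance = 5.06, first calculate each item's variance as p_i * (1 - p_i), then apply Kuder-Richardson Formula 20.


For each item, compute p_i * q_i:
  Item 1: 0.65 * 0.35 = 0.2275
  Item 2: 0.32 * 0.68 = 0.2176
  Item 3: 0.48 * 0.52 = 0.2496
  Item 4: 0.22 * 0.78 = 0.1716
  Item 5: 0.47 * 0.53 = 0.2491
  Item 6: 0.71 * 0.29 = 0.2059
  Item 7: 0.27 * 0.73 = 0.1971
  Item 8: 0.67 * 0.33 = 0.2211
  Item 9: 0.4 * 0.6 = 0.24
Sum(p_i * q_i) = 0.2275 + 0.2176 + 0.2496 + 0.1716 + 0.2491 + 0.2059 + 0.1971 + 0.2211 + 0.24 = 1.9795
KR-20 = (k/(k-1)) * (1 - Sum(p_i*q_i) / Var_total)
= (9/8) * (1 - 1.9795/5.06)
= 1.125 * 0.6088
KR-20 = 0.6849

0.6849


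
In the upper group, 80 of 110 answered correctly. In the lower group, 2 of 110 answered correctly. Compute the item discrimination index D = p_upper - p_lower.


p_upper = 80/110 = 0.7273
p_lower = 2/110 = 0.0182
D = 0.7273 - 0.0182 = 0.7091

0.7091


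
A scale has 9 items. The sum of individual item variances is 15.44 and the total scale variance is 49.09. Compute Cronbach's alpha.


alpha = (k/(k-1)) * (1 - sum(si^2)/s_total^2)
= (9/8) * (1 - 15.44/49.09)
alpha = 0.7712

0.7712


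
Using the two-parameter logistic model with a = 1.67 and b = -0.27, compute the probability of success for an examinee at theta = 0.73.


a*(theta - b) = 1.67 * (0.73 - -0.27) = 1.67
exp(-1.67) = 0.1882
P = 1 / (1 + 0.1882)
P = 0.8416

0.8416


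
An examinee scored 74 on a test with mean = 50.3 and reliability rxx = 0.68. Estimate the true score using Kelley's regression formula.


T_est = rxx * X + (1 - rxx) * mean
T_est = 0.68 * 74 + 0.32 * 50.3
T_est = 50.32 + 16.096
T_est = 66.416

66.416


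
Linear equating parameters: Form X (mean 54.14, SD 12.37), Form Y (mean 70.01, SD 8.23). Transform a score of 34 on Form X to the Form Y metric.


slope = SD_Y / SD_X = 8.23 / 12.37 ~ 0.6653
intercept = mean_Y - slope * mean_X = 70.01 - (8.23 / 12.37) * 54.14 ~ 33.9896
Y = slope * X + intercept. To avoid rounding drift from the rounded slope/intercept, evaluate the equivalent form Y = mean_Y + SD_Y * (X - mean_X) / SD_X at full precision:
Y = 70.01 + 8.23 * (34 - 54.14) / 12.37
Y = 70.01 - 8.23 * 20.14 / 12.37
Y = 70.01 - 165.7522 / 12.37
Y = 70.01 - 13.3995
Y = 56.6105

56.6105


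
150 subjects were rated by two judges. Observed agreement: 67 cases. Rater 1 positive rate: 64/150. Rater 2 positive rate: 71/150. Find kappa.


P_o = 67/150 = 0.446667
P_e = (64*71 + 86*79) / 22500 = 0.503911
kappa = (P_o - P_e) / (1 - P_e)
kappa = (0.446667 - 0.503911) / (1 - 0.503911)
kappa = -0.1154

-0.1154


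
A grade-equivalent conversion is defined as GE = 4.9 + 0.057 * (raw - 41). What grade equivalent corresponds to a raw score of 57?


raw - median = 57 - 41 = 16
slope * diff = 0.057 * 16 = 0.912
GE = 4.9 + 0.912
GE = 5.812

5.812


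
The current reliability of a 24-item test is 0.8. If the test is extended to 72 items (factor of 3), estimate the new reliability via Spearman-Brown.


r_new = (n * rxx) / (1 + (n-1) * rxx)
r_new = (3 * 0.8) / (1 + 2 * 0.8)
r_new = 2.4 / 2.6
r_new = 0.9231

0.9231


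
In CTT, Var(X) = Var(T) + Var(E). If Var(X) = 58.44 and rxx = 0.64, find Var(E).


var_true = rxx * var_obs = 0.64 * 58.44 = 37.4016
var_error = var_obs - var_true
var_error = 58.44 - 37.4016
var_error = 21.0384

21.0384


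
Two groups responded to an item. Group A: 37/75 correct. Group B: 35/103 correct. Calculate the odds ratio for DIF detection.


Odds_A = 37/38 = 0.9737
Odds_B = 35/68 = 0.5147
OR = Odds_A / Odds_B = 0.9737 / 0.5147
Exactly, OR = (37 * 68) / (38 * 35) = 2516 / 1330
OR = 1.8917

1.8917


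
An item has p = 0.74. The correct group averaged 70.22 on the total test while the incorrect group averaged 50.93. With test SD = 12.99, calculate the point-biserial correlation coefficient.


q = 1 - p = 0.26
rpb = ((M1 - M0) / SD) * sqrt(p * q)
rpb = ((70.22 - 50.93) / 12.99) * sqrt(0.74 * 0.26)
rpb = 0.6514

0.6514


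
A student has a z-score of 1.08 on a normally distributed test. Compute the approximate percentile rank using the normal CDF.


CDF(z) = 0.5 * (1 + erf(z/sqrt(2)))
erf(0.7637) = 0.7199
CDF = 0.8599
Percentile rank = 0.8599 * 100 = 85.99

85.99


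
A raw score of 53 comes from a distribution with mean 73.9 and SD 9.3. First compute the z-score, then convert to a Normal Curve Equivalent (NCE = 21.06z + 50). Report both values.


z = (X - mean) / SD = (53 - 73.9) / 9.3
z = -20.9 / 9.3
z = -2.2473
NCE = NCE = 21.06z + 50
Carry z at full precision (z = -20.9 / 9.3) into the conversion:
NCE = 21.06 * (-20.9 / 9.3) + 50 = -440.154 / 9.3 + 50
NCE = -47.3284 + 50
NCE = 2.6716

2.6716


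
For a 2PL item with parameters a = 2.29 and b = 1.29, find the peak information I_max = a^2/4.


For 2PL, max info at theta = b = 1.29
I_max = a^2 / 4 = 2.29^2 / 4
= 5.2441 / 4
I_max = 1.311

1.311


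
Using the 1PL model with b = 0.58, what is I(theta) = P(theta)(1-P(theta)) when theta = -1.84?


P = 1/(1+exp(-(-1.84-0.58))) = 0.0817
I = P*(1-P) = 0.0817 * 0.9183
I = 0.075

0.075


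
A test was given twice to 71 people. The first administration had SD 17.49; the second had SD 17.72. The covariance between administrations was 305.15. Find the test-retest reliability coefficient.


r = cov(X,Y) / (SD_X * SD_Y)
r = 305.15 / (17.49 * 17.72)
r = 305.15 / 309.9228
r = 0.9846

0.9846
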